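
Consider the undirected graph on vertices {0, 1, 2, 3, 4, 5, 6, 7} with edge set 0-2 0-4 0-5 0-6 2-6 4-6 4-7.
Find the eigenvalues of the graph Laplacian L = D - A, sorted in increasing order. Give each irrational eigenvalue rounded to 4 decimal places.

With the vertex order [0, 1, 2, 3, 4, 5, 6, 7], the degrees are [4, 0, 2, 0, 3, 1, 3, 1], giving D = diag(4, 0, 2, 0, 3, 1, 3, 1) and L = D - A. The multiplicity of 0 as a Laplacian eigenvalue equals the number of connected components. The 3 zero eigenvalues correspond to the 3 connected components. There are 3 zeros in the spectrum, matching the 3 components.

[0, 0, 0, 0.6972, 1.1392, 2.7459, 4.3028, 5.1149]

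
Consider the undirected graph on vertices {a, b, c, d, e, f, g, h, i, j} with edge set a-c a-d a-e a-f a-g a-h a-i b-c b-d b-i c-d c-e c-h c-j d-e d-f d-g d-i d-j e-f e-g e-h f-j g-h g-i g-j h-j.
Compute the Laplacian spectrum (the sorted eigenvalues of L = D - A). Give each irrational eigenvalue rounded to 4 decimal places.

[0, 2.4346, 3.9353, 4.0315, 5.1756, 6.4020, 6.4984, 7.6877, 8.6102, 9.2247]

Each diagonal entry of L is the vertex degree and each off-diagonal entry is -1 where an edge is present, 0 otherwise; in the order [a, b, c, d, e, f, g, h, i, j] the diagonal is [7, 3, 6, 8, 6, 4, 6, 5, 4, 5]. Diagonalising L (or applying a numerical eigensolver to the 10x10 matrix) gives the spectrum above. The single zero eigenvalue shows the graph is connected. The eigenvalues sum to 54, which equals trace(L) = 2|E|.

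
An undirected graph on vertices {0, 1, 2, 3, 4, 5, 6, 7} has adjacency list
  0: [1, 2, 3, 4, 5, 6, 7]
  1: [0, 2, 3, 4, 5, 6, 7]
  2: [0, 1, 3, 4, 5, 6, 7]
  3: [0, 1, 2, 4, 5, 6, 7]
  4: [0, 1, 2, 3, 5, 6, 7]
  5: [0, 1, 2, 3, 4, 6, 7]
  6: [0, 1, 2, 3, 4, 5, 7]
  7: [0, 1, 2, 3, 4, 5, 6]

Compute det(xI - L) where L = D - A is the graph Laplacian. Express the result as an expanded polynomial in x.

With the vertex order [0, 1, 2, 3, 4, 5, 6, 7], the degrees are [7, 7, 7, 7, 7, 7, 7, 7], giving D = diag(7, 7, 7, 7, 7, 7, 7, 7) and L = D - A. L has integer entries, so p(x) = det(xI - L) has integer coefficients. Expanding the determinant yields x^8 - 56x^7 + 1344x^6 - 17920x^5 + 143360x^4 - 688128x^3 + 1835008x^2 - 2097152x. Since p(0) = det(-L) = 0, x divides p(x). The largest eigenvalue, 8, is at most the vertex count 8. There is one zero in the spectrum, matching the 1 component.

x^8 - 56x^7 + 1344x^6 - 17920x^5 + 143360x^4 - 688128x^3 + 1835008x^2 - 2097152x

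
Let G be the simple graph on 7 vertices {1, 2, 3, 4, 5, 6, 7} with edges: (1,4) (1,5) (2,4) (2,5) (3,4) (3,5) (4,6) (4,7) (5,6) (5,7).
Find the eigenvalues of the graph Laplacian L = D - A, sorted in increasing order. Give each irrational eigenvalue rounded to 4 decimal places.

[0, 2, 2, 2, 2, 5, 7]

With the vertex order [1, 2, 3, 4, 5, 6, 7], the degrees are [2, 2, 2, 5, 5, 2, 2], giving D = diag(2, 2, 2, 5, 5, 2, 2) and L = D - A. The multiplicity of 0 as a Laplacian eigenvalue equals the number of connected components. The largest eigenvalue, 7, is at most the vertex count 7.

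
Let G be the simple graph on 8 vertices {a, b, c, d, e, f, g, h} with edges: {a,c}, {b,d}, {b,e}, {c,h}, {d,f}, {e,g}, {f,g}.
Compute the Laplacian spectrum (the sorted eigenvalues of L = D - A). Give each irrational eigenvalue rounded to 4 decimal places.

[0, 0, 1, 1.3820, 1.3820, 3, 3.6180, 3.6180]

With the vertex order [a, b, c, d, e, f, g, h], the degrees are [1, 2, 2, 2, 2, 2, 2, 1], giving D = diag(1, 2, 2, 2, 2, 2, 2, 1) and L = D - A. Since every row of L sums to 0, the all-ones vector is in the kernel and 0 is an eigenvalue. The 2 zero eigenvalues correspond to the 2 connected components.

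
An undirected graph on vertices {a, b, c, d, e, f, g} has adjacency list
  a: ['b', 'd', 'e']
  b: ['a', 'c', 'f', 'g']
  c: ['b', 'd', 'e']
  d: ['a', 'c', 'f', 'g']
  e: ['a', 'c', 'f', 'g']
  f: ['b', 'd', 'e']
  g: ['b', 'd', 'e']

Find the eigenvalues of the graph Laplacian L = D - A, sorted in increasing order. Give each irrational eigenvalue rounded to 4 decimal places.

[0, 3, 3, 3, 4, 4, 7]

Each diagonal entry of L is the vertex degree and each off-diagonal entry is -1 where an edge is present, 0 otherwise; in the order [a, b, c, d, e, f, g] the diagonal is [3, 4, 3, 4, 4, 3, 3]. The multiplicity of 0 as a Laplacian eigenvalue equals the number of connected components. The single zero eigenvalue shows the graph is connected. The largest eigenvalue, 7, is at most the vertex count 7. There is one zero in the spectrum, matching the 1 component.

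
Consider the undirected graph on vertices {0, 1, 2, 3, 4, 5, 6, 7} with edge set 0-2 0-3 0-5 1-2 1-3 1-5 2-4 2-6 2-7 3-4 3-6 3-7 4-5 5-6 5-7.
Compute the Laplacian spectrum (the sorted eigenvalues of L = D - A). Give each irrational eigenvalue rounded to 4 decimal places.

[0, 3, 3, 3, 3, 5, 5, 8]

Reading degrees in the order [0, 1, 2, 3, 4, 5, 6, 7] gives [3, 3, 5, 5, 3, 5, 3, 3]; set D = diag(3, 3, 5, 5, 3, 5, 3, 3) and form L = D - A. Diagonalising L (or applying a numerical eigensolver to the 8x8 matrix) gives the spectrum above. The single zero eigenvalue shows the graph is connected. By the matrix-tree theorem the graph has (1/8) * product of the nonzero eigenvalues = 2025 spanning trees.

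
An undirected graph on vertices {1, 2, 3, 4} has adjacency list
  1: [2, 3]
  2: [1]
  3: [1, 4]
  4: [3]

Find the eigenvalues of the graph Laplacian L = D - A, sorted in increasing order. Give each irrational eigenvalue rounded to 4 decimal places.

[0, 0.5858, 2, 3.4142]

With the vertex order [1, 2, 3, 4], the degrees are [2, 1, 2, 1], giving D = diag(2, 1, 2, 1) and L = D - A. The multiplicity of 0 as a Laplacian eigenvalue equals the number of connected components. The largest eigenvalue, 3.4142, is at most the vertex count 4. By the matrix-tree theorem the graph has (1/4) * product of the nonzero eigenvalues = 1 spanning tree.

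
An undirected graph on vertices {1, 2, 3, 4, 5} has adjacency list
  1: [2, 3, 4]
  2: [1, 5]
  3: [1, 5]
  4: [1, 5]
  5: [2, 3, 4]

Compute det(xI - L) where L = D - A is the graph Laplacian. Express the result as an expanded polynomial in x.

Reading degrees in the order [1, 2, 3, 4, 5] gives [3, 2, 2, 2, 3]; set D = diag(3, 2, 2, 2, 3) and form L = D - A. L has integer entries, so p(x) = det(xI - L) has integer coefficients. Expanding the determinant yields x^5 - 12x^4 + 51x^3 - 92x^2 + 60x. The constant term is 0 because L is singular (the all-ones vector lies in its kernel). The largest eigenvalue, 5, is at most the vertex count 5.

x^5 - 12x^4 + 51x^3 - 92x^2 + 60x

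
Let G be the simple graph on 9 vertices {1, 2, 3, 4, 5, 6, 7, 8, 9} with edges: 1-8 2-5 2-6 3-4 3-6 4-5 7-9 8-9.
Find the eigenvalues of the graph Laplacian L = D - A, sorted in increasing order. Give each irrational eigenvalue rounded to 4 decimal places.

[0, 0, 0.5858, 1.3820, 1.3820, 2, 3.4142, 3.6180, 3.6180]

With the vertex order [1, 2, 3, 4, 5, 6, 7, 8, 9], the degrees are [1, 2, 2, 2, 2, 2, 1, 2, 2], giving D = diag(1, 2, 2, 2, 2, 2, 1, 2, 2) and L = D - A. L is symmetric positive semidefinite, so every eigenvalue is real and nonnegative. The 2 zero eigenvalues correspond to the 2 connected components. There are 2 zeros in the spectrum, matching the 2 components. The largest eigenvalue, 3.6180, is at most the vertex count 9.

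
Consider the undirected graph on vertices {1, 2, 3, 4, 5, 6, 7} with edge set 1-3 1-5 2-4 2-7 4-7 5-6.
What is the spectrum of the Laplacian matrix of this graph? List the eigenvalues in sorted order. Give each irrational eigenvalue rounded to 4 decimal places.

[0, 0, 0.5858, 2, 3, 3, 3.4142]

Reading degrees in the order [1, 2, 3, 4, 5, 6, 7] gives [2, 2, 1, 2, 2, 1, 2]; set D = diag(2, 2, 1, 2, 2, 1, 2) and form L = D - A. The multiplicity of 0 as a Laplacian eigenvalue equals the number of connected components. The 2 zero eigenvalues correspond to the 2 connected components. The eigenvalues sum to 12, which equals trace(L) = 2|E|.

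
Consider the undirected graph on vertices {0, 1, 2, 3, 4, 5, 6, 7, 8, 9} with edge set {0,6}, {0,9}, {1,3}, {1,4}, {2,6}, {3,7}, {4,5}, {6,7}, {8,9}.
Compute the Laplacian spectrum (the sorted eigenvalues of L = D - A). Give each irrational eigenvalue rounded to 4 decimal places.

Reading degrees in the order [0, 1, 2, 3, 4, 5, 6, 7, 8, 9] gives [2, 2, 1, 2, 2, 1, 3, 2, 1, 2]; set D = diag(2, 2, 1, 2, 2, 1, 3, 2, 1, 2) and form L = D - A. L is symmetric positive semidefinite, so every eigenvalue is real and nonnegative. The largest eigenvalue, 4.3721, is at most the vertex count 10.

[0, 0.1172, 0.3820, 0.7586, 1.3820, 1.6674, 2.6180, 3.0846, 3.6180, 4.3721]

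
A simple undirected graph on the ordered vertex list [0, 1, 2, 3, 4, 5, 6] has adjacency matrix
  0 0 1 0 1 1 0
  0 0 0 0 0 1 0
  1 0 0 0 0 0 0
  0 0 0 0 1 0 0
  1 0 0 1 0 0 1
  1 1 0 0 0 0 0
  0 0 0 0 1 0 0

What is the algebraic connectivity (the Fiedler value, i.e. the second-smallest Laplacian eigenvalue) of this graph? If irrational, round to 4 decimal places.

Reading degrees in the order [0, 1, 2, 3, 4, 5, 6] gives [3, 1, 1, 1, 3, 2, 1]; set D = diag(3, 1, 1, 1, 3, 2, 1) and form L = D - A. Computing the eigenvalues of L and sorting gives [0, 0.3217, 0.6802, 1, 2.1397, 3.2297, 4.6287]. The Fiedler value lambda_2 = 0.3217 is strictly positive, so the graph is connected. By the matrix-tree theorem the graph has (1/7) * product of the nonzero eigenvalues = 1 spanning tree.

0.3217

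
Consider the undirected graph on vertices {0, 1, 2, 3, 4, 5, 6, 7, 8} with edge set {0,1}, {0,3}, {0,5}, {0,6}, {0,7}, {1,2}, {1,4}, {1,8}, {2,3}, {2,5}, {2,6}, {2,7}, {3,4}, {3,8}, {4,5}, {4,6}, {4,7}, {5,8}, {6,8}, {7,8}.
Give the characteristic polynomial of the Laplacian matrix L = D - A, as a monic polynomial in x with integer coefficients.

x^9 - 40x^8 + 690x^7 - 6720x^6 + 40485x^5 - 154704x^4 + 366560x^3 - 492800x^2 + 288000x

Reading degrees in the order [0, 1, 2, 3, 4, 5, 6, 7, 8] gives [5, 4, 5, 4, 5, 4, 4, 4, 5]; set D = diag(5, 4, 5, 4, 5, 4, 4, 4, 5) and form L = D - A. L has integer entries, so p(x) = det(xI - L) has integer coefficients. Expanding the determinant yields x^9 - 40x^8 + 690x^7 - 6720x^6 + 40485x^5 - 154704x^4 + 366560x^3 - 492800x^2 + 288000x. The constant term is 0 because L is singular (the all-ones vector lies in its kernel). The eigenvalues sum to 40, which equals trace(L) = 2|E|.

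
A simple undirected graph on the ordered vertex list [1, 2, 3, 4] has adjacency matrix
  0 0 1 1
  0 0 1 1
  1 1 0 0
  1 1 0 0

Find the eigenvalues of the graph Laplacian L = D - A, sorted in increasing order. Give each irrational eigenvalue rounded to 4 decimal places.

With the vertex order [1, 2, 3, 4], the degrees are [2, 2, 2, 2], giving D = diag(2, 2, 2, 2) and L = D - A. Diagonalising L (or applying a numerical eigensolver to the 4x4 matrix) gives the spectrum above. The single zero eigenvalue shows the graph is connected. The eigenvalues sum to 8, which equals trace(L) = 2|E|.

[0, 2, 2, 4]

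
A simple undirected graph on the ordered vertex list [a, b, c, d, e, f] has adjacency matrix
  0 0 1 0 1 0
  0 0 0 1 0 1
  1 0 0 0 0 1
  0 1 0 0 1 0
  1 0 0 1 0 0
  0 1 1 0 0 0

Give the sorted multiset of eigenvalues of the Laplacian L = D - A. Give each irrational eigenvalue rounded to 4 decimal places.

Reading degrees in the order [a, b, c, d, e, f] gives [2, 2, 2, 2, 2, 2]; set D = diag(2, 2, 2, 2, 2, 2) and form L = D - A. Since every row of L sums to 0, the all-ones vector is in the kernel and 0 is an eigenvalue. By the matrix-tree theorem the graph has (1/6) * product of the nonzero eigenvalues = 6 spanning trees.

[0, 1, 1, 3, 3, 4]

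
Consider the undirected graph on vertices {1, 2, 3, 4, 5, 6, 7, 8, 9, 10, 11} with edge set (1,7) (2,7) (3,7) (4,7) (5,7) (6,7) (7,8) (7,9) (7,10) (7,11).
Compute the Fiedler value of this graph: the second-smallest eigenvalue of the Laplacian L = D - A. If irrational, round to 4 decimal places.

1

Reading degrees in the order [1, 2, 3, 4, 5, 6, 7, 8, 9, 10, 11] gives [1, 1, 1, 1, 1, 1, 10, 1, 1, 1, 1]; set D = diag(1, 1, 1, 1, 1, 1, 10, 1, 1, 1, 1) and form L = D - A. Computing the eigenvalues of L and sorting gives [0, 1, 1, 1, 1, 1, 1, 1, 1, 1, 11]. The Fiedler value lambda_2 = 1 is strictly positive, so the graph is connected. By the matrix-tree theorem the graph has (1/11) * product of the nonzero eigenvalues = 1 spanning tree.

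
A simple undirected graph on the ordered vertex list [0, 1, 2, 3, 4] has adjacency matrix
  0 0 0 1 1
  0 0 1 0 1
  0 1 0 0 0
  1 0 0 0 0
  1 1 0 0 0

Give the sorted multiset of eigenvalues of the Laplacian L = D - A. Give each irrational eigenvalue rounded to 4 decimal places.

[0, 0.3820, 1.3820, 2.6180, 3.6180]

Each diagonal entry of L is the vertex degree and each off-diagonal entry is -1 where an edge is present, 0 otherwise; in the order [0, 1, 2, 3, 4] the diagonal is [2, 2, 1, 1, 2]. Since every row of L sums to 0, the all-ones vector is in the kernel and 0 is an eigenvalue. There is one zero in the spectrum, matching the 1 component. The eigenvalues sum to 8, which equals trace(L) = 2|E|.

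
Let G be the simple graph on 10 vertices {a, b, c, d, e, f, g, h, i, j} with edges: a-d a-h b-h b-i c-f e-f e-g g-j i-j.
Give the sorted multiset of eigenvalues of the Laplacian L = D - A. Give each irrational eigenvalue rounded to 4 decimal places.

[0, 0.0979, 0.3820, 0.8244, 1.3820, 2, 2.6180, 3.1756, 3.6180, 3.9021]

With the vertex order [a, b, c, d, e, f, g, h, i, j], the degrees are [2, 2, 1, 1, 2, 2, 2, 2, 2, 2], giving D = diag(2, 2, 1, 1, 2, 2, 2, 2, 2, 2) and L = D - A. L is symmetric positive semidefinite, so every eigenvalue is real and nonnegative. The single zero eigenvalue shows the graph is connected. The largest eigenvalue, 3.9021, is at most the vertex count 10.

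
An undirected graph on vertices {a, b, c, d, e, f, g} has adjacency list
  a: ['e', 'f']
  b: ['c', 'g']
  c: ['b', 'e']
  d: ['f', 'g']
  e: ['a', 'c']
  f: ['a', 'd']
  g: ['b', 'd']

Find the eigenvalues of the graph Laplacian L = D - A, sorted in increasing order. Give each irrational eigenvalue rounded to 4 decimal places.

Each diagonal entry of L is the vertex degree and each off-diagonal entry is -1 where an edge is present, 0 otherwise; in the order [a, b, c, d, e, f, g] the diagonal is [2, 2, 2, 2, 2, 2, 2]. Since every row of L sums to 0, the all-ones vector is in the kernel and 0 is an eigenvalue. The single zero eigenvalue shows the graph is connected. By the matrix-tree theorem the graph has (1/7) * product of the nonzero eigenvalues = 7 spanning trees. There is one zero in the spectrum, matching the 1 component.

[0, 0.7530, 0.7530, 2.4450, 2.4450, 3.8019, 3.8019]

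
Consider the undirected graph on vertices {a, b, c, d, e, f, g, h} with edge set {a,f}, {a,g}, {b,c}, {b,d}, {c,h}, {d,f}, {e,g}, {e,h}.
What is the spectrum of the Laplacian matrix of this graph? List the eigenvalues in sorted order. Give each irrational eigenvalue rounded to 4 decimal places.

[0, 0.5858, 0.5858, 2, 2, 3.4142, 3.4142, 4]

With the vertex order [a, b, c, d, e, f, g, h], the degrees are [2, 2, 2, 2, 2, 2, 2, 2], giving D = diag(2, 2, 2, 2, 2, 2, 2, 2) and L = D - A. Diagonalising L (or applying a numerical eigensolver to the 8x8 matrix) gives the spectrum above. The single zero eigenvalue shows the graph is connected. The largest eigenvalue, 4, is at most the vertex count 8. There is one zero in the spectrum, matching the 1 component.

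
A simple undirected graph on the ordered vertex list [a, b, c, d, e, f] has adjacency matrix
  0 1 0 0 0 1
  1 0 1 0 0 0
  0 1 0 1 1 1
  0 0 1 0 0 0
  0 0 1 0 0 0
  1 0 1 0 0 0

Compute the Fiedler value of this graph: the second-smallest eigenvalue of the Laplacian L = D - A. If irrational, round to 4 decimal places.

0.7639

Reading degrees in the order [a, b, c, d, e, f] gives [2, 2, 4, 1, 1, 2]; set D = diag(2, 2, 4, 1, 1, 2) and form L = D - A. Computing the eigenvalues of L and sorting gives [0, 0.7639, 1, 2, 3, 5.2361]. The Fiedler value lambda_2 = 0.7639 is strictly positive, so the graph is connected. The largest eigenvalue, 5.2361, is at most the vertex count 6.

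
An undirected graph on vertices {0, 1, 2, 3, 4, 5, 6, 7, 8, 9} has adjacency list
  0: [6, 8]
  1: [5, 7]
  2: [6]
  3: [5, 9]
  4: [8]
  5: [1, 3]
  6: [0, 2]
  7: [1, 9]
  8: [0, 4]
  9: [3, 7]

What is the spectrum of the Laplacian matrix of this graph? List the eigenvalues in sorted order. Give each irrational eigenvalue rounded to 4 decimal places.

Reading degrees in the order [0, 1, 2, 3, 4, 5, 6, 7, 8, 9] gives [2, 2, 1, 2, 1, 2, 2, 2, 2, 2]; set D = diag(2, 2, 1, 2, 1, 2, 2, 2, 2, 2) and form L = D - A. L is symmetric positive semidefinite, so every eigenvalue is real and nonnegative. The 2 zero eigenvalues correspond to the 2 connected components. The eigenvalues sum to 18, which equals trace(L) = 2|E|. There are 2 zeros in the spectrum, matching the 2 components.

[0, 0, 0.3820, 1.3820, 1.3820, 1.3820, 2.6180, 3.6180, 3.6180, 3.6180]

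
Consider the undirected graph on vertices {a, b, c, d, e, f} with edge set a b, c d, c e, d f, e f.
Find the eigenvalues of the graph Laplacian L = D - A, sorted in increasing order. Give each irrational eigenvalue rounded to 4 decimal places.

[0, 0, 2, 2, 2, 4]

With the vertex order [a, b, c, d, e, f], the degrees are [1, 1, 2, 2, 2, 2], giving D = diag(1, 1, 2, 2, 2, 2) and L = D - A. The multiplicity of 0 as a Laplacian eigenvalue equals the number of connected components. The 2 zero eigenvalues correspond to the 2 connected components. The eigenvalues sum to 10, which equals trace(L) = 2|E|.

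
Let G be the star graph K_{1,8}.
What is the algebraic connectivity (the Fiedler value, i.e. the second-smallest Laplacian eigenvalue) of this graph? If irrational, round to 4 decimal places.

1

The graph has 9 vertices and degree multiset [8, 1, 1, 1, 1, 1, 1, 1, 1]; D is the diagonal matrix of degrees and L = D - A. The sorted Laplacian eigenvalues are [0, 1, 1, 1, 1, 1, 1, 1, 9]; the algebraic connectivity is the second entry, 1. The eigenvalues sum to 16, which equals trace(L) = 2|E|.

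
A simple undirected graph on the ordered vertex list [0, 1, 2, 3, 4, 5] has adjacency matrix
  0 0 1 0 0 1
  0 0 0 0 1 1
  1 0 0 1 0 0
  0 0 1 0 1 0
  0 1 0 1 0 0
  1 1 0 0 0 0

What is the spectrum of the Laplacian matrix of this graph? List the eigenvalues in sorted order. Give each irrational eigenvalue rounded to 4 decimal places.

[0, 1, 1, 3, 3, 4]

Each diagonal entry of L is the vertex degree and each off-diagonal entry is -1 where an edge is present, 0 otherwise; in the order [0, 1, 2, 3, 4, 5] the diagonal is [2, 2, 2, 2, 2, 2]. L is symmetric positive semidefinite, so every eigenvalue is real and nonnegative. The single zero eigenvalue shows the graph is connected. The largest eigenvalue, 4, is at most the vertex count 6. The eigenvalues sum to 12, which equals trace(L) = 2|E|.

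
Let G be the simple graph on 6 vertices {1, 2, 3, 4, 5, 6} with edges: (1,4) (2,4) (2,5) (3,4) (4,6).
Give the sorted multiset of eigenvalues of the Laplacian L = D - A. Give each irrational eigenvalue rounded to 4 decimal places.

[0, 0.4859, 1, 1, 2.4280, 5.0861]

Reading degrees in the order [1, 2, 3, 4, 5, 6] gives [1, 2, 1, 4, 1, 1]; set D = diag(1, 2, 1, 4, 1, 1) and form L = D - A. Since every row of L sums to 0, the all-ones vector is in the kernel and 0 is an eigenvalue. The single zero eigenvalue shows the graph is connected. There is one zero in the spectrum, matching the 1 component. The largest eigenvalue, 5.0861, is at most the vertex count 6.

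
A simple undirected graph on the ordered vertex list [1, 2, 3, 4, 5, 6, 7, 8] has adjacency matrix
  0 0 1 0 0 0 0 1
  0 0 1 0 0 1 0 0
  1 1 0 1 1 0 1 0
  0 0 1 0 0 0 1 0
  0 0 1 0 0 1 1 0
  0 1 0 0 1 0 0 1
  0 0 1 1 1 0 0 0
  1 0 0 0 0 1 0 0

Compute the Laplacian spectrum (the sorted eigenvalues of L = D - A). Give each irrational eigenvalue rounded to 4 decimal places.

Each diagonal entry of L is the vertex degree and each off-diagonal entry is -1 where an edge is present, 0 otherwise; in the order [1, 2, 3, 4, 5, 6, 7, 8] the diagonal is [2, 2, 5, 2, 3, 3, 3, 2]. The multiplicity of 0 as a Laplacian eigenvalue equals the number of connected components. The largest eigenvalue, 6.1988, is at most the vertex count 8.

[0, 0.9249, 1.4762, 2.2822, 2.6094, 3.8508, 4.6577, 6.1988]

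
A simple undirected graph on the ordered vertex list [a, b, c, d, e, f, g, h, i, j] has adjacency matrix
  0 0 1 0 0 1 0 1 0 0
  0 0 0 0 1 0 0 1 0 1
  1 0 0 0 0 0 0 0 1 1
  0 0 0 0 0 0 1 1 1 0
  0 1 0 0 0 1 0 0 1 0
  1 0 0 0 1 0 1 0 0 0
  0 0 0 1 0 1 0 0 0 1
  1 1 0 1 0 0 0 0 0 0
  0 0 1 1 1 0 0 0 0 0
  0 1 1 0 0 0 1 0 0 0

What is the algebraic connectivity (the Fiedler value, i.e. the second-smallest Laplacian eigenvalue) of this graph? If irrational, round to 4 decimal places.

Each diagonal entry of L is the vertex degree and each off-diagonal entry is -1 where an edge is present, 0 otherwise; in the order [a, b, c, d, e, f, g, h, i, j] the diagonal is [3, 3, 3, 3, 3, 3, 3, 3, 3, 3]. The sorted Laplacian eigenvalues are [0, 2, 2, 2, 2, 2, 5, 5, 5, 5]; the algebraic connectivity is the second entry, 2. There is one zero in the spectrum, matching the 1 component.

2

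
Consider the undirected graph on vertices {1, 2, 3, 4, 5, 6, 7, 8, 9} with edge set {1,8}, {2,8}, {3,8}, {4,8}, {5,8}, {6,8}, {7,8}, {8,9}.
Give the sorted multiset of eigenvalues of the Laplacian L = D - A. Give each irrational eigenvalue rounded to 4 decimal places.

With the vertex order [1, 2, 3, 4, 5, 6, 7, 8, 9], the degrees are [1, 1, 1, 1, 1, 1, 1, 8, 1], giving D = diag(1, 1, 1, 1, 1, 1, 1, 8, 1) and L = D - A. The multiplicity of 0 as a Laplacian eigenvalue equals the number of connected components. The largest eigenvalue, 9, is at most the vertex count 9. By the matrix-tree theorem the graph has (1/9) * product of the nonzero eigenvalues = 1 spanning tree.

[0, 1, 1, 1, 1, 1, 1, 1, 9]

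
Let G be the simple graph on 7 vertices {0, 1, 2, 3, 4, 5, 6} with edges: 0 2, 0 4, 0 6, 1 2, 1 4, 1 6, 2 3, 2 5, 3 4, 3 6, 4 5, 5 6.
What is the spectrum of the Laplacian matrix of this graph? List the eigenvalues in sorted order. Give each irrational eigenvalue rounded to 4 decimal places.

[0, 3, 3, 3, 4, 4, 7]

With the vertex order [0, 1, 2, 3, 4, 5, 6], the degrees are [3, 3, 4, 3, 4, 3, 4], giving D = diag(3, 3, 4, 3, 4, 3, 4) and L = D - A. The multiplicity of 0 as a Laplacian eigenvalue equals the number of connected components. The single zero eigenvalue shows the graph is connected. By the matrix-tree theorem the graph has (1/7) * product of the nonzero eigenvalues = 432 spanning trees.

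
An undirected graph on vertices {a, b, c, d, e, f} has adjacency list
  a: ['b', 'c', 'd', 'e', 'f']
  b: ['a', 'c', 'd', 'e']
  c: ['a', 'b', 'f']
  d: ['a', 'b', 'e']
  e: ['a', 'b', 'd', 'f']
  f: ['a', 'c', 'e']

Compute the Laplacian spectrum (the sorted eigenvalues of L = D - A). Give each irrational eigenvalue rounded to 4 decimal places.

[0, 2.3820, 3.3820, 4.6180, 5.6180, 6]

Each diagonal entry of L is the vertex degree and each off-diagonal entry is -1 where an edge is present, 0 otherwise; in the order [a, b, c, d, e, f] the diagonal is [5, 4, 3, 3, 4, 3]. Since every row of L sums to 0, the all-ones vector is in the kernel and 0 is an eigenvalue. The eigenvalues sum to 22, which equals trace(L) = 2|E|. By the matrix-tree theorem the graph has (1/6) * product of the nonzero eigenvalues = 209 spanning trees.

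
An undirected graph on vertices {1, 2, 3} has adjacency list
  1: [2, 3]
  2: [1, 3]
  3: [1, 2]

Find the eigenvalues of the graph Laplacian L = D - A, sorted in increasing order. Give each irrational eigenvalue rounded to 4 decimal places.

Reading degrees in the order [1, 2, 3] gives [2, 2, 2]; set D = diag(2, 2, 2) and form L = D - A. The multiplicity of 0 as a Laplacian eigenvalue equals the number of connected components. The largest eigenvalue, 3, is at most the vertex count 3.

[0, 3, 3]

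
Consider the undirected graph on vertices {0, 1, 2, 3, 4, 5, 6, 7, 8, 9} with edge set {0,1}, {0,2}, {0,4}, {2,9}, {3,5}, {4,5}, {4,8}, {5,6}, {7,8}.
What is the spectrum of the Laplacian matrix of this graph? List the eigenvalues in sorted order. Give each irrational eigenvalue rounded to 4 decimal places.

[0, 0.2076, 0.3326, 0.6394, 1, 1.7049, 2.2883, 3.0761, 3.8552, 4.8958]

With the vertex order [0, 1, 2, 3, 4, 5, 6, 7, 8, 9], the degrees are [3, 1, 2, 1, 3, 3, 1, 1, 2, 1], giving D = diag(3, 1, 2, 1, 3, 3, 1, 1, 2, 1) and L = D - A. L is symmetric positive semidefinite, so every eigenvalue is real and nonnegative. There is one zero in the spectrum, matching the 1 component.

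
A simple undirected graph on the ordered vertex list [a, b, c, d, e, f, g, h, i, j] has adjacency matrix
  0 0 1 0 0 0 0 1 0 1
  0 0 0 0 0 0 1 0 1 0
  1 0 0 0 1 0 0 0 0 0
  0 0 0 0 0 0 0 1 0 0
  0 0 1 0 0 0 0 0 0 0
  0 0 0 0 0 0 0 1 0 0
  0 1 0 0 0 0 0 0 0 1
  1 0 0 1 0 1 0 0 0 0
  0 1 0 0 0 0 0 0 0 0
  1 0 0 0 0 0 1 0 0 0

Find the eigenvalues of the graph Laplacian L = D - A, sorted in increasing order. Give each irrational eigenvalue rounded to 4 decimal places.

With the vertex order [a, b, c, d, e, f, g, h, i, j], the degrees are [3, 2, 2, 1, 1, 1, 2, 3, 1, 2], giving D = diag(3, 2, 2, 1, 1, 1, 2, 3, 1, 2) and L = D - A. Since every row of L sums to 0, the all-ones vector is in the kernel and 0 is an eigenvalue. The single zero eigenvalue shows the graph is connected. There is one zero in the spectrum, matching the 1 component. The eigenvalues sum to 18, which equals trace(L) = 2|E|.

[0, 0.1566, 0.3280, 0.8452, 1, 1.7534, 2.4520, 3.1820, 3.5756, 4.7070]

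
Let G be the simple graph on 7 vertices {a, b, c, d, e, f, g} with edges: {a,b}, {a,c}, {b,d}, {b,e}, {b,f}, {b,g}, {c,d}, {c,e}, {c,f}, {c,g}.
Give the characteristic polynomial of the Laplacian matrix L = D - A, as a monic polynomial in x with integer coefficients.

x^7 - 20x^6 + 155x^5 - 600x^4 + 1240x^3 - 1312x^2 + 560x

Each diagonal entry of L is the vertex degree and each off-diagonal entry is -1 where an edge is present, 0 otherwise; in the order [a, b, c, d, e, f, g] the diagonal is [2, 5, 5, 2, 2, 2, 2]. The eigenvalues of L are [0, 2, 2, 2, 2, 5, 7]; the characteristic polynomial is the product of (x - lambda_i), which multiplies out to x^7 - 20x^6 + 155x^5 - 600x^4 + 1240x^3 - 1312x^2 + 560x. The coefficient of x^6 equals -trace(L) = -20, matching the sum of degrees. The largest eigenvalue, 7, is at most the vertex count 7.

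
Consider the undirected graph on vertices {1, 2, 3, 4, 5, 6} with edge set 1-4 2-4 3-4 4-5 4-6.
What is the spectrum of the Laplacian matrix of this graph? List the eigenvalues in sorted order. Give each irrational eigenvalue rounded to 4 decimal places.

[0, 1, 1, 1, 1, 6]

Each diagonal entry of L is the vertex degree and each off-diagonal entry is -1 where an edge is present, 0 otherwise; in the order [1, 2, 3, 4, 5, 6] the diagonal is [1, 1, 1, 5, 1, 1]. Diagonalising L (or applying a numerical eigensolver to the 6x6 matrix) gives the spectrum above.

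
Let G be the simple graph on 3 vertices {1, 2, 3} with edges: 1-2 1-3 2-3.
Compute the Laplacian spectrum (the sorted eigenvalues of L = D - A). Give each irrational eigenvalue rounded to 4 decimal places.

With the vertex order [1, 2, 3], the degrees are [2, 2, 2], giving D = diag(2, 2, 2) and L = D - A. Since every row of L sums to 0, the all-ones vector is in the kernel and 0 is an eigenvalue.

[0, 3, 3]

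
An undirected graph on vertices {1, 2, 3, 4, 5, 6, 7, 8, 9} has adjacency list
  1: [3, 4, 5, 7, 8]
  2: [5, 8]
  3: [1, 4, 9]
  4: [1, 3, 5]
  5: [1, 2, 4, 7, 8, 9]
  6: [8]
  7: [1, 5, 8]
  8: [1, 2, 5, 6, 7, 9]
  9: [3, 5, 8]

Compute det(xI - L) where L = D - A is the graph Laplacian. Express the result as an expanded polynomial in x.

x^9 - 32x^8 + 427x^7 - 3088x^6 + 13173x^5 - 33774x^4 + 50535x^3 - 40030x^2 + 12699x

Reading degrees in the order [1, 2, 3, 4, 5, 6, 7, 8, 9] gives [5, 2, 3, 3, 6, 1, 3, 6, 3]; set D = diag(5, 2, 3, 3, 6, 1, 3, 6, 3) and form L = D - A. L has integer entries, so p(x) = det(xI - L) has integer coefficients. Expanding the determinant yields x^9 - 32x^8 + 427x^7 - 3088x^6 + 13173x^5 - 33774x^4 + 50535x^3 - 40030x^2 + 12699x. Since p(0) = det(-L) = 0, x divides p(x).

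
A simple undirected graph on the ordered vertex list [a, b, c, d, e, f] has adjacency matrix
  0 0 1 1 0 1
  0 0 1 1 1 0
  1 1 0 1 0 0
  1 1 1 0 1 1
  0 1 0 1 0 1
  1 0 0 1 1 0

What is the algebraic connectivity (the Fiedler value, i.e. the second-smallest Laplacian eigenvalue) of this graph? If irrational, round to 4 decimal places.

With the vertex order [a, b, c, d, e, f], the degrees are [3, 3, 3, 5, 3, 3], giving D = diag(3, 3, 3, 5, 3, 3) and L = D - A. The smallest Laplacian eigenvalue is always 0. The next one, lambda_2 = 2.3820, measures how hard the graph is to disconnect: larger values mean better connectivity. By the matrix-tree theorem the graph has (1/6) * product of the nonzero eigenvalues = 121 spanning trees.

2.3820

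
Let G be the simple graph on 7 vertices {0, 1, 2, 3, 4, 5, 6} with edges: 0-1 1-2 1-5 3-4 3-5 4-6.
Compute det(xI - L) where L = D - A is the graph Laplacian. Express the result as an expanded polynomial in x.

Reading degrees in the order [0, 1, 2, 3, 4, 5, 6] gives [1, 3, 1, 2, 2, 2, 1]; set D = diag(1, 3, 1, 2, 2, 2, 1) and form L = D - A. Computing det(xI - L) by cofactor expansion (or equivalently via sum-over-permutations) gives x^7 - 12x^6 + 54x^5 - 114x^4 + 116x^3 - 52x^2 + 7x. The coefficient of x^6 equals -trace(L) = -12, matching the sum of degrees. The eigenvalues sum to 12, which equals trace(L) = 2|E|.

x^7 - 12x^6 + 54x^5 - 114x^4 + 116x^3 - 52x^2 + 7x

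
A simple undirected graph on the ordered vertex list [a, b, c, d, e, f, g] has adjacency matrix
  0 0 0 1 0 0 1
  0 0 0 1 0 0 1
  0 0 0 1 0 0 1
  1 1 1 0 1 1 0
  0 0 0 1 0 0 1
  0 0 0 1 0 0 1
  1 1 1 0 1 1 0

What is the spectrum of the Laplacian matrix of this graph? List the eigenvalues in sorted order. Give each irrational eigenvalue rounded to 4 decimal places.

Reading degrees in the order [a, b, c, d, e, f, g] gives [2, 2, 2, 5, 2, 2, 5]; set D = diag(2, 2, 2, 5, 2, 2, 5) and form L = D - A. Since every row of L sums to 0, the all-ones vector is in the kernel and 0 is an eigenvalue. The single zero eigenvalue shows the graph is connected. By the matrix-tree theorem the graph has (1/7) * product of the nonzero eigenvalues = 80 spanning trees.

[0, 2, 2, 2, 2, 5, 7]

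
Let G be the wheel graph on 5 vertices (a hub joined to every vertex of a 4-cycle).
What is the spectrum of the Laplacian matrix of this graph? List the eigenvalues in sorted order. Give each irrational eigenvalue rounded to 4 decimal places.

The graph has 5 vertices and degree multiset [4, 3, 3, 3, 3]; D is the diagonal matrix of degrees and L = D - A. Since every row of L sums to 0, the all-ones vector is in the kernel and 0 is an eigenvalue. The single zero eigenvalue shows the graph is connected. There is one zero in the spectrum, matching the 1 component.

[0, 3, 3, 5, 5]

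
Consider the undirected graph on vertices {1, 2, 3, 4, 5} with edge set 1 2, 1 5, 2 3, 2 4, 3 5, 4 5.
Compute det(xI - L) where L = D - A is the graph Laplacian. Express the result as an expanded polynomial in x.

x^5 - 12x^4 + 51x^3 - 92x^2 + 60x

With the vertex order [1, 2, 3, 4, 5], the degrees are [2, 3, 2, 2, 3], giving D = diag(2, 3, 2, 2, 3) and L = D - A. L has integer entries, so p(x) = det(xI - L) has integer coefficients. Expanding the determinant yields x^5 - 12x^4 + 51x^3 - 92x^2 + 60x. The coefficient of x^4 equals -trace(L) = -12, matching the sum of degrees. The largest eigenvalue, 5, is at most the vertex count 5.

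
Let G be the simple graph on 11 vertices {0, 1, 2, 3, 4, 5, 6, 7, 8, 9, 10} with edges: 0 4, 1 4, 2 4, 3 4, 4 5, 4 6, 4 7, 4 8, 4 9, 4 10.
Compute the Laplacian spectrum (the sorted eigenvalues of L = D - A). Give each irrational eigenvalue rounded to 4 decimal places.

[0, 1, 1, 1, 1, 1, 1, 1, 1, 1, 11]

With the vertex order [0, 1, 2, 3, 4, 5, 6, 7, 8, 9, 10], the degrees are [1, 1, 1, 1, 10, 1, 1, 1, 1, 1, 1], giving D = diag(1, 1, 1, 1, 10, 1, 1, 1, 1, 1, 1) and L = D - A. The multiplicity of 0 as a Laplacian eigenvalue equals the number of connected components. The single zero eigenvalue shows the graph is connected. By the matrix-tree theorem the graph has (1/11) * product of the nonzero eigenvalues = 1 spanning tree. There is one zero in the spectrum, matching the 1 component.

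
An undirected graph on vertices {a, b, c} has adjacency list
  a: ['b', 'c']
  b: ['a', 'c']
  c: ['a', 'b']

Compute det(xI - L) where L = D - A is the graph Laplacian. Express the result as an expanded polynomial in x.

x^3 - 6x^2 + 9x

Reading degrees in the order [a, b, c] gives [2, 2, 2]; set D = diag(2, 2, 2) and form L = D - A. L has integer entries, so p(x) = det(xI - L) has integer coefficients. Expanding the determinant yields x^3 - 6x^2 + 9x. The coefficient of x^2 equals -trace(L) = -6, matching the sum of degrees. The eigenvalues sum to 6, which equals trace(L) = 2|E|.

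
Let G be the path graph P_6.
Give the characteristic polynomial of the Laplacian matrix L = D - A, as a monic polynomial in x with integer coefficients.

The graph has 6 vertices and degree multiset [2, 2, 2, 2, 1, 1]; D is the diagonal matrix of degrees and L = D - A. Computing det(xI - L) by cofactor expansion (or equivalently via sum-over-permutations) gives x^6 - 10x^5 + 36x^4 - 56x^3 + 35x^2 - 6x. Since p(0) = det(-L) = 0, x divides p(x). There is one zero in the spectrum, matching the 1 component. The largest eigenvalue, 3.7321, is at most the vertex count 6.

x^6 - 10x^5 + 36x^4 - 56x^3 + 35x^2 - 6x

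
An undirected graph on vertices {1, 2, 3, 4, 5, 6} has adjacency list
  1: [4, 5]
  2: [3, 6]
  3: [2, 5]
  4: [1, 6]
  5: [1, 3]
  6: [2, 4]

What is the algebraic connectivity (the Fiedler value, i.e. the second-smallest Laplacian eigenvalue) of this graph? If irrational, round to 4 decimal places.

Each diagonal entry of L is the vertex degree and each off-diagonal entry is -1 where an edge is present, 0 otherwise; in the order [1, 2, 3, 4, 5, 6] the diagonal is [2, 2, 2, 2, 2, 2]. The sorted Laplacian eigenvalues are [0, 1, 1, 3, 3, 4]; the algebraic connectivity is the second entry, 1.

1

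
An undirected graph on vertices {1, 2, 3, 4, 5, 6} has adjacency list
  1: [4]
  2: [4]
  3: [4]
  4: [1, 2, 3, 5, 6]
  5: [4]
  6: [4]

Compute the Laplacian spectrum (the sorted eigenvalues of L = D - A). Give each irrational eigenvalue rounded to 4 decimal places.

Reading degrees in the order [1, 2, 3, 4, 5, 6] gives [1, 1, 1, 5, 1, 1]; set D = diag(1, 1, 1, 5, 1, 1) and form L = D - A. Diagonalising L (or applying a numerical eigensolver to the 6x6 matrix) gives the spectrum above. By the matrix-tree theorem the graph has (1/6) * product of the nonzero eigenvalues = 1 spanning tree.

[0, 1, 1, 1, 1, 6]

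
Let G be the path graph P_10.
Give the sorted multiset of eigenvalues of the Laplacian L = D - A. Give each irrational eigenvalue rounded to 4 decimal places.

The graph has 10 vertices and degree multiset [2, 2, 2, 2, 2, 2, 2, 2, 1, 1]; D is the diagonal matrix of degrees and L = D - A. L is symmetric positive semidefinite, so every eigenvalue is real and nonnegative. The single zero eigenvalue shows the graph is connected. The largest eigenvalue, 3.9021, is at most the vertex count 10.

[0, 0.0979, 0.3820, 0.8244, 1.3820, 2, 2.6180, 3.1756, 3.6180, 3.9021]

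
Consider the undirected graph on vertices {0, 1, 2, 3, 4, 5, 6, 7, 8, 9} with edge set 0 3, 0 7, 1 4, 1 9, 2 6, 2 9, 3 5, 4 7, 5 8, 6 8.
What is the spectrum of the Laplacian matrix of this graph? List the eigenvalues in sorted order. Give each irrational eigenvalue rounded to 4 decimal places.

[0, 0.3820, 0.3820, 1.3820, 1.3820, 2.6180, 2.6180, 3.6180, 3.6180, 4]

With the vertex order [0, 1, 2, 3, 4, 5, 6, 7, 8, 9], the degrees are [2, 2, 2, 2, 2, 2, 2, 2, 2, 2], giving D = diag(2, 2, 2, 2, 2, 2, 2, 2, 2, 2) and L = D - A. L is symmetric positive semidefinite, so every eigenvalue is real and nonnegative. The single zero eigenvalue shows the graph is connected. By the matrix-tree theorem the graph has (1/10) * product of the nonzero eigenvalues = 10 spanning trees. The eigenvalues sum to 20, which equals trace(L) = 2|E|.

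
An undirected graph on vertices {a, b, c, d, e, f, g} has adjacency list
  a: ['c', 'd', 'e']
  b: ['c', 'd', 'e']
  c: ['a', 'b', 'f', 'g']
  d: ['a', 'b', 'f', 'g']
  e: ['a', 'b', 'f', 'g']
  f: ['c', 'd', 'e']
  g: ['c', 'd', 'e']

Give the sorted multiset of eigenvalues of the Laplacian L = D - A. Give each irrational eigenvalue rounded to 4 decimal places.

[0, 3, 3, 3, 4, 4, 7]

With the vertex order [a, b, c, d, e, f, g], the degrees are [3, 3, 4, 4, 4, 3, 3], giving D = diag(3, 3, 4, 4, 4, 3, 3) and L = D - A. L is symmetric positive semidefinite, so every eigenvalue is real and nonnegative.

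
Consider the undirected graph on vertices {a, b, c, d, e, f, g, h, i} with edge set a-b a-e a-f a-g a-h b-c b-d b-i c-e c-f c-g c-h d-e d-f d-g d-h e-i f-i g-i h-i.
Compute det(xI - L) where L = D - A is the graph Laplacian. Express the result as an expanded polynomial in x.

Reading degrees in the order [a, b, c, d, e, f, g, h, i] gives [5, 4, 5, 5, 4, 4, 4, 4, 5]; set D = diag(5, 4, 5, 5, 4, 4, 4, 4, 5) and form L = D - A. The eigenvalues of L are [0, 4, 4, 4, 4, 5, 5, 5, 9]; the characteristic polynomial is the product of (x - lambda_i), which multiplies out to x^9 - 40x^8 + 690x^7 - 6720x^6 + 40485x^5 - 154704x^4 + 366560x^3 - 492800x^2 + 288000x. The constant term is 0 because L is singular (the all-ones vector lies in its kernel). The eigenvalues sum to 40, which equals trace(L) = 2|E|.

x^9 - 40x^8 + 690x^7 - 6720x^6 + 40485x^5 - 154704x^4 + 366560x^3 - 492800x^2 + 288000x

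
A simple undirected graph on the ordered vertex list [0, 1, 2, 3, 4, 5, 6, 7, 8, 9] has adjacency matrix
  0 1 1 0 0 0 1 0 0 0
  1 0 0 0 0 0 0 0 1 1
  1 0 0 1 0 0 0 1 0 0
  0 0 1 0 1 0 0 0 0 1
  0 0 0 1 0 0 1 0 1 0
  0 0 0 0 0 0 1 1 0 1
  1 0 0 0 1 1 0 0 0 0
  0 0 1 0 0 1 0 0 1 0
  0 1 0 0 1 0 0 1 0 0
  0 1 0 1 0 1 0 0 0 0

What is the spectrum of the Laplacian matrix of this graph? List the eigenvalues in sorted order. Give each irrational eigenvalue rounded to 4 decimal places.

[0, 2, 2, 2, 2, 2, 5, 5, 5, 5]

With the vertex order [0, 1, 2, 3, 4, 5, 6, 7, 8, 9], the degrees are [3, 3, 3, 3, 3, 3, 3, 3, 3, 3], giving D = diag(3, 3, 3, 3, 3, 3, 3, 3, 3, 3) and L = D - A. The multiplicity of 0 as a Laplacian eigenvalue equals the number of connected components. The single zero eigenvalue shows the graph is connected. The largest eigenvalue, 5, is at most the vertex count 10. There is one zero in the spectrum, matching the 1 component.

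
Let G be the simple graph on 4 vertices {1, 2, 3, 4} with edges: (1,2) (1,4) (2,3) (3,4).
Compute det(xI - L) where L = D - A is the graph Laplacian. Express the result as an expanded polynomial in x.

With the vertex order [1, 2, 3, 4], the degrees are [2, 2, 2, 2], giving D = diag(2, 2, 2, 2) and L = D - A. Computing det(xI - L) by cofactor expansion (or equivalently via sum-over-permutations) gives x^4 - 8x^3 + 20x^2 - 16x. Since p(0) = det(-L) = 0, x divides p(x). The largest eigenvalue, 4, is at most the vertex count 4.

x^4 - 8x^3 + 20x^2 - 16x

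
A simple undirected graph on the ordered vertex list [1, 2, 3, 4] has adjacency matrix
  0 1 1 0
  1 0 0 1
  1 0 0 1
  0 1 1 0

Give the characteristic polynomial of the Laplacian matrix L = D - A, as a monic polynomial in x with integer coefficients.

With the vertex order [1, 2, 3, 4], the degrees are [2, 2, 2, 2], giving D = diag(2, 2, 2, 2) and L = D - A. Computing det(xI - L) by cofactor expansion (or equivalently via sum-over-permutations) gives x^4 - 8x^3 + 20x^2 - 16x. Since p(0) = det(-L) = 0, x divides p(x). The largest eigenvalue, 4, is at most the vertex count 4.

x^4 - 8x^3 + 20x^2 - 16x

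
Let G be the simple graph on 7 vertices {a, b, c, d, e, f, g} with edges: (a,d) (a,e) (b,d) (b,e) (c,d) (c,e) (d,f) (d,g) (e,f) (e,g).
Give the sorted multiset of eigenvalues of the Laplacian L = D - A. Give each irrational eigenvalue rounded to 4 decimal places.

Each diagonal entry of L is the vertex degree and each off-diagonal entry is -1 where an edge is present, 0 otherwise; in the order [a, b, c, d, e, f, g] the diagonal is [2, 2, 2, 5, 5, 2, 2]. Diagonalising L (or applying a numerical eigensolver to the 7x7 matrix) gives the spectrum above. The single zero eigenvalue shows the graph is connected. The largest eigenvalue, 7, is at most the vertex count 7.

[0, 2, 2, 2, 2, 5, 7]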